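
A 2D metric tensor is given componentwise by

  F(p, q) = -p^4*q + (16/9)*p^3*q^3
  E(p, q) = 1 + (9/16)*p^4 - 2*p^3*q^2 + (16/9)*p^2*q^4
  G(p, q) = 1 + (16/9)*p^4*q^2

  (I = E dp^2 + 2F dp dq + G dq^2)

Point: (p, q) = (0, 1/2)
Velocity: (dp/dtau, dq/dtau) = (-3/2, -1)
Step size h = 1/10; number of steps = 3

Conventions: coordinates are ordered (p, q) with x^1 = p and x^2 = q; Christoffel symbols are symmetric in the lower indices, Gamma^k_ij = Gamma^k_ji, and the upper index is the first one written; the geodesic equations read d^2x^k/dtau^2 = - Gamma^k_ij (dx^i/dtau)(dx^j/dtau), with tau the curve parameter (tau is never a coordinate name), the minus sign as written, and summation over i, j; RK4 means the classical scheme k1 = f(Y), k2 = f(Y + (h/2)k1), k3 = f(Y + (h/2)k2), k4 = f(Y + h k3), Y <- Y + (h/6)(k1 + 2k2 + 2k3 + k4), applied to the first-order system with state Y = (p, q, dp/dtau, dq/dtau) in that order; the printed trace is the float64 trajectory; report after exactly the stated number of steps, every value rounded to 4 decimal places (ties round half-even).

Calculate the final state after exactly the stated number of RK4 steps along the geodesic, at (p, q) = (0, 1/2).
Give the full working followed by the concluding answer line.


f(Y) = (dp/dtau, dq/dtau, -Gamma^p_ij Y'^i Y'^j, -Gamma^q_ij Y'^i Y'^j) with the Gammas evaluated at the stage position; h = 0.100000; intermediate values shown to 6 dp
step 0: p = 0.0000, q = 0.5000, dp/dtau = -1.5000, dq/dtau = -1.0000
step 1:
  k1: at (p, q) = (0.000000, 0.500000), (dp/dtau, dq/dtau) = (-1.500000, -1.000000); Gamma_ppp = 0.000000, Gamma_ppq = 0.000000, Gamma_pqq = 0.000000, Gamma_qpp = 0.000000, Gamma_qpq = 0.000000, Gamma_qqq = 0.000000; k1 = (-1.500000, -1.000000, 0.000000, 0.000000)
  k2: at (p, q) = (-0.075000, 0.450000), (dp/dtau, dq/dtau) = (-1.500000, -1.000000); Gamma_ppp = -0.009354, Gamma_ppq = 0.002201, Gamma_pqq = -0.000183, Gamma_qpp = 0.001290, Gamma_qpq = -0.000304, Gamma_qqq = 0.000025; k2 = (-1.500000, -1.000000, 0.014626, -0.002017)
  k3: at (p, q) = (-0.075000, 0.450000), (dp/dtau, dq/dtau) = (-1.499269, -1.000101); Gamma_ppp = -0.009354, Gamma_ppq = 0.002201, Gamma_pqq = -0.000183, Gamma_qpp = 0.001290, Gamma_qpq = -0.000304, Gamma_qqq = 0.000025; k3 = (-1.499269, -1.000101, 0.014609, -0.002015)
  k4: at (p, q) = (-0.149927, 0.399990), (dp/dtau, dq/dtau) = (-1.498539, -1.000201); Gamma_ppp = -0.021349, Gamma_ppq = 0.007791, Gamma_pqq = -0.001460, Gamma_qpp = 0.005240, Gamma_qpq = -0.001912, Gamma_qqq = 0.000358; k4 = (-1.498539, -1.000201, 0.026048, -0.006393)
  Y <- Y + (h/6)(k1 + 2k2 + 2k3 + k4): p = -0.1500, q = 0.4000, dp/dtau = -1.4986, dq/dtau = -1.0002
step 2:
  k1: at (p, q) = (-0.149951, 0.399993), (dp/dtau, dq/dtau) = (-1.498591, -1.000241); Gamma_ppp = -0.021356, Gamma_ppq = 0.007794, Gamma_pqq = -0.001461, Gamma_qpp = 0.005242, Gamma_qpq = -0.001913, Gamma_qqq = 0.000359; k1 = (-1.498591, -1.000241, 0.026056, -0.006396)
  k2: at (p, q) = (-0.224881, 0.349981), (dp/dtau, dq/dtau) = (-1.497289, -1.000561); Gamma_ppp = -0.037147, Gamma_ppq = 0.015573, Gamma_pqq = -0.005003, Gamma_qpp = 0.011742, Gamma_qpq = -0.004923, Gamma_qqq = 0.001582; k2 = (-1.497289, -1.000561, 0.041628, -0.013159)
  k3: at (p, q) = (-0.224816, 0.349965), (dp/dtau, dq/dtau) = (-1.496510, -1.000899); Gamma_ppp = -0.037121, Gamma_ppq = 0.015560, Gamma_pqq = -0.004998, Gamma_qpp = 0.011733, Gamma_qpq = -0.004918, Gamma_qqq = 0.001580; k3 = (-1.496510, -1.000899, 0.041528, -0.013125)
  k4: at (p, q) = (-0.299602, 0.299903), (dp/dtau, dq/dtau) = (-1.494439, -1.001553); Gamma_ppp = -0.058089, Gamma_ppq = 0.024447, Gamma_pqq = -0.012211, Gamma_qpp = 0.020194, Gamma_qpq = -0.008499, Gamma_qqq = 0.004245; k4 = (-1.494439, -1.001553, 0.068799, -0.023917)
  Y <- Y + (h/6)(k1 + 2k2 + 2k3 + k4): p = -0.2996, q = 0.2999, dp/dtau = -1.4942, dq/dtau = -1.0016
step 3:
  k1: at (p, q) = (-0.299628, 0.299915), (dp/dtau, dq/dtau) = (-1.494239, -1.001622); Gamma_ppp = -0.058104, Gamma_ppq = 0.024454, Gamma_pqq = -0.012215, Gamma_qpp = 0.020199, Gamma_qpq = -0.008501, Gamma_qqq = 0.004247; k1 = (-1.494239, -1.001622, 0.068786, -0.023913)
  k2: at (p, q) = (-0.374340, 0.249834), (dp/dtau, dq/dtau) = (-1.490799, -1.002818); Gamma_ppp = -0.086061, Gamma_ppq = 0.033290, Gamma_pqq = -0.024940, Gamma_qpp = 0.029484, Gamma_qpq = -0.011405, Gamma_qqq = 0.008544; k2 = (-1.490799, -1.002818, 0.116813, -0.040019)
  k3: at (p, q) = (-0.374168, 0.249774), (dp/dtau, dq/dtau) = (-1.488398, -1.003623); Gamma_ppp = -0.085945, Gamma_ppq = 0.033237, Gamma_pqq = -0.024895, Gamma_qpp = 0.029437, Gamma_qpq = -0.011384, Gamma_qqq = 0.008527; k3 = (-1.488398, -1.003623, 0.116173, -0.039791)
  k4: at (p, q) = (-0.448468, 0.199552), (dp/dtau, dq/dtau) = (-1.482621, -1.005601); Gamma_ppp = -0.122670, Gamma_ppq = 0.040335, Gamma_pqq = -0.045324, Gamma_qpp = 0.037585, Gamma_qpq = -0.012358, Gamma_qqq = 0.013887; k4 = (-1.482621, -1.005601, 0.195210, -0.059811)
  Y <- Y + (h/6)(k1 + 2k2 + 2k3 + k4): p = -0.4485, q = 0.1996, dp/dtau = -1.4821, dq/dtau = -1.0057

Answer: p = -0.4485, q = 0.1996, dp/dtau = -1.4821, dq/dtau = -1.0057


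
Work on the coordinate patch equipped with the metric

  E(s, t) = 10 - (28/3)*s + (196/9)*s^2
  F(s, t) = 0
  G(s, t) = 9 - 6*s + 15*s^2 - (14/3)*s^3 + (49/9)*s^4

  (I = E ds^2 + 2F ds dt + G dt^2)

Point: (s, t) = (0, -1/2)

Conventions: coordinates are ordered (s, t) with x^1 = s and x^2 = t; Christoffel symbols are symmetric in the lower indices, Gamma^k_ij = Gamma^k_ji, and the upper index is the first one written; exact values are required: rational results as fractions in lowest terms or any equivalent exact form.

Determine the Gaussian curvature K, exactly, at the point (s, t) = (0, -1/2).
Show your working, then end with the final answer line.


E = 10, F = 0, G = 9, EG - F^2 = 90 at the point
E_s = -28/3, E_t = 0, F_s = 0, F_t = 0, G_s = -6, G_t = 0
E_tt = 0, F_st = 0, G_ss = 30
Brioschi: K = (det M1 - det M2) / (EG - F^2)^2 with the standard first/second-derivative matrices M1, M2.
M1 = [[-E_tt/2 + F_st - G_ss/2, E_s/2, F_s - E_t/2], [F_t - G_s/2, E, F], [G_t/2, F, G]] = [[-15, -14/3, 0], [3, 10, 0], [0, 0, 9]]; det M1 = -1224
M2 = [[0, E_t/2, G_s/2], [E_t/2, E, F], [G_s/2, F, G]] = [[0, 0, -3], [0, 10, 0], [-3, 0, 9]]; det M2 = -90
det M1 - det M2 = -1134; K = -1134 / (90)^2 = -7/50

Answer: K = -7/50


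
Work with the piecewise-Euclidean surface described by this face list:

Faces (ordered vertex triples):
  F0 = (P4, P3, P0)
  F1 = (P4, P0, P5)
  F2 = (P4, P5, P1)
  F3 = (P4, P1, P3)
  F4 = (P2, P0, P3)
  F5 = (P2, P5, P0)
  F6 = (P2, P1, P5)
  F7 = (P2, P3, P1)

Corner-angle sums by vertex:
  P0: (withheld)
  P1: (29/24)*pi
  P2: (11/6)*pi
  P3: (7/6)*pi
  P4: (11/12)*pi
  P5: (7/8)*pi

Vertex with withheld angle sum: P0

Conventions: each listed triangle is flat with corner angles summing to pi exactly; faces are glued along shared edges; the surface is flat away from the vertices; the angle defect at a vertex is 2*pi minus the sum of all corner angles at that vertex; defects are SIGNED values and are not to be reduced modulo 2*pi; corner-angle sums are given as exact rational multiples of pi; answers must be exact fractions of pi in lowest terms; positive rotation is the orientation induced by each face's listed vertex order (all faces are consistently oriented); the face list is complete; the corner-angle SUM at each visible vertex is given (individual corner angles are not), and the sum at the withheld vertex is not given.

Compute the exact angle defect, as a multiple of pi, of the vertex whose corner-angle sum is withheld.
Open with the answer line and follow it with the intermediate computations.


Answer: defect(P0) = 0

V = 6, E = 12, F = 8; chi = V - E + F = 2
Gauss-Bonnet: total defect = 2*pi*chi = 4*pi; visible defects sum to 4*pi


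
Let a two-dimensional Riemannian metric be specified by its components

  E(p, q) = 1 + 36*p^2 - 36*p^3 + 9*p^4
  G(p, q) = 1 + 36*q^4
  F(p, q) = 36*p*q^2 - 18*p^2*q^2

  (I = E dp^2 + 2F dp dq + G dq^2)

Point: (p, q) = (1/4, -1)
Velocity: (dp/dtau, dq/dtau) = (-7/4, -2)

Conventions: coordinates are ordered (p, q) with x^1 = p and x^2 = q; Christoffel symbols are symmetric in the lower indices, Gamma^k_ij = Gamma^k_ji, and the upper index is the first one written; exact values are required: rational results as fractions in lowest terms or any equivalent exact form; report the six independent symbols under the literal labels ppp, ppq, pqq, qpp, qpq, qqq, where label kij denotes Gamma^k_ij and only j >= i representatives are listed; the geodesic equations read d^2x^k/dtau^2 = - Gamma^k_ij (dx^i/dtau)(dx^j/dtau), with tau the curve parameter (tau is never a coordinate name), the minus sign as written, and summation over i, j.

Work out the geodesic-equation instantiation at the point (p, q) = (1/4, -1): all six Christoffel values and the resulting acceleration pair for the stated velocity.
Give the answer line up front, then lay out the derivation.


Answer: Gamma_ppp = 1512/9913, Gamma_ppq = 0, Gamma_pqq = -4032/9913, Gamma_qpp = 6912/9913, Gamma_qpq = 0, Gamma_qqq = -18432/9913; accelerations (d^2p/dtau^2, d^2q/dtau^2) = (22995/19826, 52560/9913)

E = 697/256, F = 63/8, G = 37 at the point
E_p = 189/16, E_q = 0, F_p = 27, F_q = -63/4, G_p = 0, G_q = -144
EG - F^2 = 9913/256;  g^inv = (256/9913) * [[37, -63/8], [-63/8, 697/256]]
first-kind symbols [ij,l] = (1/2)(d_i g_jl + d_j g_il - d_l g_ij): [pp,p] = E_p/2 = 189/32, [pp,q] = F_p - E_q/2 = 27, [pq,p] = E_q/2 = 0, [pq,q] = G_p/2 = 0, [qq,p] = F_q - G_p/2 = -63/4, [qq,q] = G_q/2 = -72
Gamma^p_ij = (G*[ij,p] - F*[ij,q])/(EG - F^2), Gamma^q_ij = (E*[ij,q] - F*[ij,p])/(EG - F^2)
Gamma_ppp = 1512/9913, Gamma_ppq = 0, Gamma_pqq = -4032/9913, Gamma_qpp = 6912/9913, Gamma_qpq = 0, Gamma_qqq = -18432/9913
d^2p/dtau^2 = -(Gamma_ppp*(-7/4)^2 + 2*Gamma_ppq*(-7/4)*(-2) + Gamma_pqq*(-2)^2) = 22995/19826
d^2q/dtau^2 = -(Gamma_qpp*(-7/4)^2 + 2*Gamma_qpq*(-7/4)*(-2) + Gamma_qqq*(-2)^2) = 52560/9913


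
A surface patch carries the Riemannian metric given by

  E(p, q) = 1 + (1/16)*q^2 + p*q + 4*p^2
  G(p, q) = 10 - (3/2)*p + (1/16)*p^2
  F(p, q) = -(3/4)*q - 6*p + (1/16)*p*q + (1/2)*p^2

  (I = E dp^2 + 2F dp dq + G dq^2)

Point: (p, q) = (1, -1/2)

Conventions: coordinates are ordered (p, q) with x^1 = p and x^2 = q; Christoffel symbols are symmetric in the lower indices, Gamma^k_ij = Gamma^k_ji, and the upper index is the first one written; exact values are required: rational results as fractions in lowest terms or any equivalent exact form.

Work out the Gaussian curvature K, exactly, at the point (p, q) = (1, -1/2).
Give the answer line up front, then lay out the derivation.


Answer: K = -256/597529

E = 289/64, F = -165/32, G = 137/16, EG - F^2 = 773/64 at the point
E_p = 15/2, E_q = 15/16, F_p = -161/32, F_q = -11/16, G_p = -11/8, G_q = 0
E_qq = 1/8, F_pq = 1/16, G_pp = 1/8
Compute both Brioschi determinants and normalise by (EG - F^2)^2.
M1 = [[-E_qq/2 + F_pq - G_pp/2, E_p/2, F_p - E_q/2], [F_q - G_p/2, E, F], [G_q/2, F, G]] = [[-1/16, 15/4, -11/2], [0, 289/64, -165/32], [0, -165/32, 137/16]]; det M1 = -773/1024
M2 = [[0, E_q/2, G_p/2], [E_q/2, E, F], [G_p/2, F, G]] = [[0, 15/32, -11/16], [15/32, 289/64, -165/32], [-11/16, -165/32, 137/16]]; det M2 = -709/1024
det M1 - det M2 = -1/16; K = -1/16 / (773/64)^2 = -256/597529


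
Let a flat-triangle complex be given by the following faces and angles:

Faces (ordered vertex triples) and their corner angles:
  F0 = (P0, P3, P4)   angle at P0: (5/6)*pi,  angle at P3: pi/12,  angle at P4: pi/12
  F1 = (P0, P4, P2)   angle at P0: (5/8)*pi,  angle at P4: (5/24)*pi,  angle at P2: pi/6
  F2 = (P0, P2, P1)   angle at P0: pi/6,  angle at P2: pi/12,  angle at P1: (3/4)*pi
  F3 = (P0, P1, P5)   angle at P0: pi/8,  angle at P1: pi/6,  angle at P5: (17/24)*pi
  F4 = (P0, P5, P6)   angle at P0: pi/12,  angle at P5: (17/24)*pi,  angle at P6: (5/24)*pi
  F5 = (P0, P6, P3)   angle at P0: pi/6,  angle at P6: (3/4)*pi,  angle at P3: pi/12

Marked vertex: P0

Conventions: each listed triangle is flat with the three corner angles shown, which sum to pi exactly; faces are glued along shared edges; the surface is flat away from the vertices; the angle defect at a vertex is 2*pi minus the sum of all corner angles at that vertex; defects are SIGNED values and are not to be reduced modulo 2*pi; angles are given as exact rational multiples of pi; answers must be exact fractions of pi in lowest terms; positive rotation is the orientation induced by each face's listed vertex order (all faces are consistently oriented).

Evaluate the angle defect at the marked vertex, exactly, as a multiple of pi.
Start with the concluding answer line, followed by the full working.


Answer: defect(P0) = 0

Sum of corner angles at P0: 2*pi
defect = 2*pi - 2*pi


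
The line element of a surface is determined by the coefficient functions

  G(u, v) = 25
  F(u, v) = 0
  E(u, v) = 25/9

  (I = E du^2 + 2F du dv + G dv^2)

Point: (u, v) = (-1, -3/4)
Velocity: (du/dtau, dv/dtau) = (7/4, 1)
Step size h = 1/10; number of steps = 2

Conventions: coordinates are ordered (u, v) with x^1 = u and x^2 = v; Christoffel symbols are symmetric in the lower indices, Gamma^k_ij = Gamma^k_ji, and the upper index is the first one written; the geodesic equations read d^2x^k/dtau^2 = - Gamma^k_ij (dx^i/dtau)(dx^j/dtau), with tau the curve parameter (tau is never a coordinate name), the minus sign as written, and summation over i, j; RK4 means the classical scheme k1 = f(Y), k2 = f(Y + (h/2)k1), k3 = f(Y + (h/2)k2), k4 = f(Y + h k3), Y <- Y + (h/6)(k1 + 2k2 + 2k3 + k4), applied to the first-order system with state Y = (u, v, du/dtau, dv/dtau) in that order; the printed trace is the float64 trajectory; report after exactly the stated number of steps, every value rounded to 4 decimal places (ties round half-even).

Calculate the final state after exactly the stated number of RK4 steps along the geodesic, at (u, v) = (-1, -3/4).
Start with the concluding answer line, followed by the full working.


Answer: u = -0.6500, v = -0.5500, du/dtau = 1.7500, dv/dtau = 1.0000

f(Y) = (du/dtau, dv/dtau, -Gamma^u_ij Y'^i Y'^j, -Gamma^v_ij Y'^i Y'^j) with the Gammas evaluated at the stage position; h = 0.100000; intermediate values shown to 6 dp
step 0: u = -1.0000, v = -0.7500, du/dtau = 1.7500, dv/dtau = 1.0000
step 1:
  k1: at (u, v) = (-1.000000, -0.750000), (du/dtau, dv/dtau) = (1.750000, 1.000000); Gamma_uuu = 0.000000, Gamma_uuv = 0.000000, Gamma_uvv = 0.000000, Gamma_vuu = 0.000000, Gamma_vuv = 0.000000, Gamma_vvv = 0.000000; k1 = (1.750000, 1.000000, 0.000000, 0.000000)
  k2: at (u, v) = (-0.912500, -0.700000), (du/dtau, dv/dtau) = (1.750000, 1.000000); Gamma_uuu = 0.000000, Gamma_uuv = 0.000000, Gamma_uvv = 0.000000, Gamma_vuu = 0.000000, Gamma_vuv = 0.000000, Gamma_vvv = 0.000000; k2 = (1.750000, 1.000000, 0.000000, 0.000000)
  k3: at (u, v) = (-0.912500, -0.700000), (du/dtau, dv/dtau) = (1.750000, 1.000000); Gamma_uuu = 0.000000, Gamma_uuv = 0.000000, Gamma_uvv = 0.000000, Gamma_vuu = 0.000000, Gamma_vuv = 0.000000, Gamma_vvv = 0.000000; k3 = (1.750000, 1.000000, 0.000000, 0.000000)
  k4: at (u, v) = (-0.825000, -0.650000), (du/dtau, dv/dtau) = (1.750000, 1.000000); Gamma_uuu = 0.000000, Gamma_uuv = 0.000000, Gamma_uvv = 0.000000, Gamma_vuu = 0.000000, Gamma_vuv = 0.000000, Gamma_vvv = 0.000000; k4 = (1.750000, 1.000000, 0.000000, 0.000000)
  Y <- Y + (h/6)(k1 + 2k2 + 2k3 + k4): u = -0.8250, v = -0.6500, du/dtau = 1.7500, dv/dtau = 1.0000
step 2:
  k1: at (u, v) = (-0.825000, -0.650000), (du/dtau, dv/dtau) = (1.750000, 1.000000); Gamma_uuu = 0.000000, Gamma_uuv = 0.000000, Gamma_uvv = 0.000000, Gamma_vuu = 0.000000, Gamma_vuv = 0.000000, Gamma_vvv = 0.000000; k1 = (1.750000, 1.000000, 0.000000, 0.000000)
  k2: at (u, v) = (-0.737500, -0.600000), (du/dtau, dv/dtau) = (1.750000, 1.000000); Gamma_uuu = 0.000000, Gamma_uuv = 0.000000, Gamma_uvv = 0.000000, Gamma_vuu = 0.000000, Gamma_vuv = 0.000000, Gamma_vvv = 0.000000; k2 = (1.750000, 1.000000, 0.000000, 0.000000)
  k3: at (u, v) = (-0.737500, -0.600000), (du/dtau, dv/dtau) = (1.750000, 1.000000); Gamma_uuu = 0.000000, Gamma_uuv = 0.000000, Gamma_uvv = 0.000000, Gamma_vuu = 0.000000, Gamma_vuv = 0.000000, Gamma_vvv = 0.000000; k3 = (1.750000, 1.000000, 0.000000, 0.000000)
  k4: at (u, v) = (-0.650000, -0.550000), (du/dtau, dv/dtau) = (1.750000, 1.000000); Gamma_uuu = 0.000000, Gamma_uuv = 0.000000, Gamma_uvv = 0.000000, Gamma_vuu = 0.000000, Gamma_vuv = 0.000000, Gamma_vvv = 0.000000; k4 = (1.750000, 1.000000, 0.000000, 0.000000)
  Y <- Y + (h/6)(k1 + 2k2 + 2k3 + k4): u = -0.6500, v = -0.5500, du/dtau = 1.7500, dv/dtau = 1.0000


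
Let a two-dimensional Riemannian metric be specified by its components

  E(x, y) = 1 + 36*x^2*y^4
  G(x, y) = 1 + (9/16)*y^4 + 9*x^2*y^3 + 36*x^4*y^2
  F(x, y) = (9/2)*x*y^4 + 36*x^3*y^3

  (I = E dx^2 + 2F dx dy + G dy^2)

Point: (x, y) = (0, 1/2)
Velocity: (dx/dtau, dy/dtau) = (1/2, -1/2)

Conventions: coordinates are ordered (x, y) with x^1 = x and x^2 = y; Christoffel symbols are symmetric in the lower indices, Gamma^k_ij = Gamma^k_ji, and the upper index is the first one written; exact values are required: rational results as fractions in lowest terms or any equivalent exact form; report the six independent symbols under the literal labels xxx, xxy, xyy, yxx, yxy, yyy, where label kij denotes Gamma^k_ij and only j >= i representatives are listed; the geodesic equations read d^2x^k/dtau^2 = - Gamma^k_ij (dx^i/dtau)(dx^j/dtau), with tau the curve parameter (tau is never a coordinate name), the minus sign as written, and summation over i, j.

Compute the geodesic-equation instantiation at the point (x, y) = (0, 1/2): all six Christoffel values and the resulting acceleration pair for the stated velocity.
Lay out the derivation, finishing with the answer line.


E = 1, F = 0, G = 265/256 at the point
E_x = 0, E_y = 0, F_x = 9/32, F_y = 0, G_x = 0, G_y = 9/32
EG - F^2 = 265/256;  g^inv = (256/265) * [[265/256, 0], [0, 1]]
first-kind symbols [ij,l] = (1/2)(d_i g_jl + d_j g_il - d_l g_ij): [xx,x] = E_x/2 = 0, [xx,y] = F_x - E_y/2 = 9/32, [xy,x] = E_y/2 = 0, [xy,y] = G_x/2 = 0, [yy,x] = F_y - G_x/2 = 0, [yy,y] = G_y/2 = 9/64
Gamma^x_ij = (G*[ij,x] - F*[ij,y])/(EG - F^2), Gamma^y_ij = (E*[ij,y] - F*[ij,x])/(EG - F^2)
Gamma_xxx = 0, Gamma_xxy = 0, Gamma_xyy = 0, Gamma_yxx = 72/265, Gamma_yxy = 0, Gamma_yyy = 36/265
d^2x/dtau^2 = -(Gamma_xxx*(1/2)^2 + 2*Gamma_xxy*(1/2)*(-1/2) + Gamma_xyy*(-1/2)^2) = 0
d^2y/dtau^2 = -(Gamma_yxx*(1/2)^2 + 2*Gamma_yxy*(1/2)*(-1/2) + Gamma_yyy*(-1/2)^2) = -27/265

Answer: Gamma_xxx = 0, Gamma_xxy = 0, Gamma_xyy = 0, Gamma_yxx = 72/265, Gamma_yxy = 0, Gamma_yyy = 36/265; accelerations (d^2x/dtau^2, d^2y/dtau^2) = (0, -27/265)


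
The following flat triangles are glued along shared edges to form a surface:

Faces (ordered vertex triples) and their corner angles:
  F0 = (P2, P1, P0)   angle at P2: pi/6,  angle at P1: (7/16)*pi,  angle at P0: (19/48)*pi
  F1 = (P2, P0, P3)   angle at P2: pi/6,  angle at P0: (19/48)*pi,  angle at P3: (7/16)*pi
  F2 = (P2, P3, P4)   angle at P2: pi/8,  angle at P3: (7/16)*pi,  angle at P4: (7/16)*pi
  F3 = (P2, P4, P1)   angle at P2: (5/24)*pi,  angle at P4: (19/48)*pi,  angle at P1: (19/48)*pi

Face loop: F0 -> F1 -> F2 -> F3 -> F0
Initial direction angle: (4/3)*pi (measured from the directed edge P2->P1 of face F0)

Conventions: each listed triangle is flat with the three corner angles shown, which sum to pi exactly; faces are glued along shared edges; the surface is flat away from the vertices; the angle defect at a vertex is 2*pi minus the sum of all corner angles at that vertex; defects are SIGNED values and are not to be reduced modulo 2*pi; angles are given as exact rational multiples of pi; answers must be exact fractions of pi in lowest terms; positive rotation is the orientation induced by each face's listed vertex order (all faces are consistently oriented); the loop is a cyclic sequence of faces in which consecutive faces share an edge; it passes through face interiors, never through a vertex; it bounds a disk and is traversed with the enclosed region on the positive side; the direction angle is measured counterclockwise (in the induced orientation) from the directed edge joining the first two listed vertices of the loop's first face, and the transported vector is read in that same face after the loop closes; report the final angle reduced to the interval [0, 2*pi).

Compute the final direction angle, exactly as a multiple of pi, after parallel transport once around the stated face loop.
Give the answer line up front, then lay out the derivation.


Answer: final direction angle = (2/3)*pi

enclosed vertex P2: corner angles sum to (2/3)*pi, defect = 2*pi - (2/3)*pi = (4/3)*pi
transport around the loop rotates by the sum of enclosed defects; add to the initial angle mod 2*pi
final angle = (4/3)*pi + (4/3)*pi = (2/3)*pi (mod 2*pi)


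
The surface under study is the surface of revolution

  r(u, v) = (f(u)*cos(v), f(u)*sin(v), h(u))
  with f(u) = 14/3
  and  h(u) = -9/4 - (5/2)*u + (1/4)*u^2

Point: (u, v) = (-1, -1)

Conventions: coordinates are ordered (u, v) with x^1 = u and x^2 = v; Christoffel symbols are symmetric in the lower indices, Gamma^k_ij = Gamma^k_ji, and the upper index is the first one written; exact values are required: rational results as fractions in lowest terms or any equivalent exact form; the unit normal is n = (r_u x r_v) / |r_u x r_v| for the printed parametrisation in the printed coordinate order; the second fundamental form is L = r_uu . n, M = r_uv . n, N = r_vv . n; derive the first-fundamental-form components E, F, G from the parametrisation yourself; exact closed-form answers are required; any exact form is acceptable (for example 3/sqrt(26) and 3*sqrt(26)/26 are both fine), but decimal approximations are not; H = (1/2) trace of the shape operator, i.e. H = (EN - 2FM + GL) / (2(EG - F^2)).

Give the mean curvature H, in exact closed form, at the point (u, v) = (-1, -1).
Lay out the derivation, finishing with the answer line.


f = 14/3, f' = 0, f'' = 0, h' = -3, h'' = 1/2
E = 9, F = 0, G = 196/9; answer radicand W^2 = 9
unnormalised second-form numerators: l = 0, m = 0, n = -14; L = l/sqrt(9), and similarly M = m/sqrt(W^2), N = n/sqrt(W^2)
H = (E*n - 2*F*m + G*l) / (2*(EG - F^2)*sqrt(W^2)); E*n - 2*F*m + G*l = -126, EG - F^2 = 196, so H = (-9/28)/sqrt(9)

Answer: H = -3/28


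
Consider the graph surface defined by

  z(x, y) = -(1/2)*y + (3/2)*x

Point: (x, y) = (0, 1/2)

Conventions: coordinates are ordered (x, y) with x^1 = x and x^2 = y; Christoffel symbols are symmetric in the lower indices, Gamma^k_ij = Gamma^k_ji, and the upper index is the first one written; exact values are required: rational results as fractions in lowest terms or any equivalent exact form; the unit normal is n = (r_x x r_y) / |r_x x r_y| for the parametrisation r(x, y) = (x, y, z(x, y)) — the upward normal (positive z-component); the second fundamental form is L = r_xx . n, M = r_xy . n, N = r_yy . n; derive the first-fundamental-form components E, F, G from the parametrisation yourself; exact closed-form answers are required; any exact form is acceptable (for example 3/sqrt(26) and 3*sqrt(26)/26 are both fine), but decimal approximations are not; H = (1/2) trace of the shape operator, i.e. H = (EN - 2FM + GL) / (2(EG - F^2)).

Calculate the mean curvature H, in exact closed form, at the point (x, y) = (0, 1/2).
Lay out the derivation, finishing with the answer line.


z_x = 3/2, z_y = -1/2, z_xx = 0, z_xy = 0, z_yy = 0
E = 13/4, F = -3/4, G = 5/4; answer radicand W^2 = 7/2
unnormalised second-form numerators: l = 0, m = 0, n = 0; L = l/sqrt(7/2), and similarly M = m/sqrt(W^2), N = n/sqrt(W^2)
H = (E*n - 2*F*m + G*l) / (2*(EG - F^2)*sqrt(W^2)); E*n - 2*F*m + G*l = 0, EG - F^2 = 7/2, so H = (0)/sqrt(7/2)

Answer: H = 0


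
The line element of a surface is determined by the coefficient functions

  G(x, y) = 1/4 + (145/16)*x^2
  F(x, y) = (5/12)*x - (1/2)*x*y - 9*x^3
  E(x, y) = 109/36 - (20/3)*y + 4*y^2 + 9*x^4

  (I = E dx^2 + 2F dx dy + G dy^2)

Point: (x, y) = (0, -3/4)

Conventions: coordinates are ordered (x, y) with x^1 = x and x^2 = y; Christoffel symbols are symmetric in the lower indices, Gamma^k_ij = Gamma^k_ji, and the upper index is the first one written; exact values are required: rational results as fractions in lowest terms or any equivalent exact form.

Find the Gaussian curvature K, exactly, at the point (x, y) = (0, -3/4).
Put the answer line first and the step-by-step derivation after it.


Answer: K = -257337/68450

E = 185/18, F = 0, G = 1/4, EG - F^2 = 185/72 at the point
E_x = 0, E_y = -38/3, F_x = 19/24, F_y = 0, G_x = 0, G_y = 0
E_yy = 8, F_xy = -1/2, G_xx = 145/8
The intrinsic route: Brioschi's K = (det M1 - det M2)/(EG - F^2)^2.
M1 = [[-E_yy/2 + F_xy - G_xx/2, E_x/2, F_x - E_y/2], [F_y - G_x/2, E, F], [G_y/2, F, G]] = [[-217/16, 0, 57/8], [0, 185/18, 0], [0, 0, 1/4]]; det M1 = -40145/1152
M2 = [[0, E_y/2, G_x/2], [E_y/2, E, F], [G_x/2, F, G]] = [[0, -19/3, 0], [-19/3, 185/18, 0], [0, 0, 1/4]]; det M2 = -361/36
det M1 - det M2 = -3177/128; K = -3177/128 / (185/72)^2 = -257337/68450


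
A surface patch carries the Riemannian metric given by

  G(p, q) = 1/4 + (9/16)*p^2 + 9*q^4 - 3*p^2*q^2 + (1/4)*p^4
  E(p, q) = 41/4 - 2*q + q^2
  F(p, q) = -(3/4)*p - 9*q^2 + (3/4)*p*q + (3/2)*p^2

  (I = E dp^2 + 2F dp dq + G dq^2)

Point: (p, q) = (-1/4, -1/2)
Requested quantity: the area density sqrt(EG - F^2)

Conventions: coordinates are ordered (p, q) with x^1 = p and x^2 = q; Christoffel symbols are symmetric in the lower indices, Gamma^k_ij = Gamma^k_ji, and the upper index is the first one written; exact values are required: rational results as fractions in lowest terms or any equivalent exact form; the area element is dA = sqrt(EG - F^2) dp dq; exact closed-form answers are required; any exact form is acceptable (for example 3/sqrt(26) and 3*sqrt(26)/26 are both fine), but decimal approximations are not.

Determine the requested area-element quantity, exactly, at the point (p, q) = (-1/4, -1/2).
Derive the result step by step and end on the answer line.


E = 23/2, F = -15/8, G = 821/1024; EG - F^2 = 11683/2048

Answer: sqrt(EG - F^2) = sqrt(23366)/64


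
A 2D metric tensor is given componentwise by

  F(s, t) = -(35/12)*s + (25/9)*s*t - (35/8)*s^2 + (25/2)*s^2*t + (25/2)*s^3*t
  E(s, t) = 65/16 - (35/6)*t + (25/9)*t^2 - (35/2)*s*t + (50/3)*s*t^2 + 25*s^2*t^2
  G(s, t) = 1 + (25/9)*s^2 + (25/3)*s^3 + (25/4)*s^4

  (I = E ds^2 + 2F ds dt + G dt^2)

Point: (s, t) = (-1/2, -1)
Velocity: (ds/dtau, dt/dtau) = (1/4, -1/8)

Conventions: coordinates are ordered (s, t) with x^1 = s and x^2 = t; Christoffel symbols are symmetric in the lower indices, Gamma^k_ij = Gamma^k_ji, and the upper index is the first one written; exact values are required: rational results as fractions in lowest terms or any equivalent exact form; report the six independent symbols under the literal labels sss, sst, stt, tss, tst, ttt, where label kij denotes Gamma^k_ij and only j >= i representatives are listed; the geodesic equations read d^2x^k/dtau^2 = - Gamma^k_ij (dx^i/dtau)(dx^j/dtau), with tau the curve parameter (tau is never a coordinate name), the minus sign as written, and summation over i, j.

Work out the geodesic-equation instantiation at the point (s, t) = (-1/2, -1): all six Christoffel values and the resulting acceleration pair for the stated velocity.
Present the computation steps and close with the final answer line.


E = 265/144, F = 55/288, G = 601/576 at the point
E_s = 55/6, E_t = 55/36, F_s = 65/36, F_t = 25/144, G_s = 25/72, G_t = 0
EG - F^2 = 1085/576;  g^inv = (576/1085) * [[601/576, -55/288], [-55/288, 265/144]]
first-kind symbols [ij,l] = (1/2)(d_i g_jl + d_j g_il - d_l g_ij): [ss,s] = E_s/2 = 55/12, [ss,t] = F_s - E_t/2 = 25/24, [st,s] = E_t/2 = 55/72, [st,t] = G_s/2 = 25/144, [tt,s] = F_t - G_s/2 = 0, [tt,t] = G_t/2 = 0
Gamma^s_ij = (G*[ij,s] - F*[ij,t])/(EG - F^2), Gamma^t_ij = (E*[ij,t] - F*[ij,s])/(EG - F^2)
Gamma_sss = 528/217, Gamma_sst = 88/217, Gamma_stt = 0, Gamma_tss = 120/217, Gamma_tst = 20/217, Gamma_ttt = 0
d^2s/dtau^2 = -(Gamma_sss*(1/4)^2 + 2*Gamma_sst*(1/4)*(-1/8) + Gamma_stt*(-1/8)^2) = -55/434
d^2t/dtau^2 = -(Gamma_tss*(1/4)^2 + 2*Gamma_tst*(1/4)*(-1/8) + Gamma_ttt*(-1/8)^2) = -25/868

Answer: Gamma_sss = 528/217, Gamma_sst = 88/217, Gamma_stt = 0, Gamma_tss = 120/217, Gamma_tst = 20/217, Gamma_ttt = 0; accelerations (d^2s/dtau^2, d^2t/dtau^2) = (-55/434, -25/868)


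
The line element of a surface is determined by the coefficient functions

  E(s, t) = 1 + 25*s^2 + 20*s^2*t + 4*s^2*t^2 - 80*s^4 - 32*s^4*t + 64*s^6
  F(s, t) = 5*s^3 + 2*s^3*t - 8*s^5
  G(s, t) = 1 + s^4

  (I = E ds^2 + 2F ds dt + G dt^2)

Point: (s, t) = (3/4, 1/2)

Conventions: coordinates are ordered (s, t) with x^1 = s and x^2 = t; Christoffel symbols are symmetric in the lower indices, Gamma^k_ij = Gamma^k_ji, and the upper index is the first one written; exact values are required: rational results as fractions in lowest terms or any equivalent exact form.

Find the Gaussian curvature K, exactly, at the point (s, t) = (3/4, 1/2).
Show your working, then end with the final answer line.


E = 145/64, F = 81/128, G = 337/256, EG - F^2 = 661/256 at the point
E_s = -135/8, E_t = 27/8, F_s = -81/32, F_t = 27/32, G_s = 27/16, G_t = 0
E_tt = 9/2, F_st = 27/8, G_ss = 27/4
The intrinsic route: Brioschi's K = (det M1 - det M2)/(EG - F^2)^2.
M1 = [[-E_tt/2 + F_st - G_ss/2, E_s/2, F_s - E_t/2], [F_t - G_s/2, E, F], [G_t/2, F, G]] = [[-9/4, -135/16, -135/32], [0, 145/64, 81/128], [0, 81/128, 337/256]]; det M1 = -5949/1024
M2 = [[0, E_t/2, G_s/2], [E_t/2, E, F], [G_s/2, F, G]] = [[0, 27/16, 27/32], [27/16, 145/64, 81/128], [27/32, 81/128, 337/256]]; det M2 = -3645/1024
det M1 - det M2 = -9/4; K = -9/4 / (661/256)^2 = -147456/436921

Answer: K = -147456/436921


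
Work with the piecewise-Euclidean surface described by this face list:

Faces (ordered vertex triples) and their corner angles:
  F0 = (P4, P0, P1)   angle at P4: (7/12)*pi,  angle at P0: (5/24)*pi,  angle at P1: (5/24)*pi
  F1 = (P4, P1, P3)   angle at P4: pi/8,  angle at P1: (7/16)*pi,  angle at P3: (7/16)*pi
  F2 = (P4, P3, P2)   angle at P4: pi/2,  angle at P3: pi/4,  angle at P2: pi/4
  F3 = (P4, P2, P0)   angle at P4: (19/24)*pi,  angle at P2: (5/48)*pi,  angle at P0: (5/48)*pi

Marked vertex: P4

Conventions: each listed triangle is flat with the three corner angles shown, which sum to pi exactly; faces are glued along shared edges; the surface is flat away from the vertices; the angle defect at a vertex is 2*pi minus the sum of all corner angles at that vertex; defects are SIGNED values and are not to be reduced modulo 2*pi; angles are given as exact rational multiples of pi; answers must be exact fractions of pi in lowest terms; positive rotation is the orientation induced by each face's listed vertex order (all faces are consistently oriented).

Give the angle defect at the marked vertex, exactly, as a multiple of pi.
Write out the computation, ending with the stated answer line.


Sum of corner angles at P4: 2*pi
defect = 2*pi - 2*pi

Answer: defect(P4) = 0


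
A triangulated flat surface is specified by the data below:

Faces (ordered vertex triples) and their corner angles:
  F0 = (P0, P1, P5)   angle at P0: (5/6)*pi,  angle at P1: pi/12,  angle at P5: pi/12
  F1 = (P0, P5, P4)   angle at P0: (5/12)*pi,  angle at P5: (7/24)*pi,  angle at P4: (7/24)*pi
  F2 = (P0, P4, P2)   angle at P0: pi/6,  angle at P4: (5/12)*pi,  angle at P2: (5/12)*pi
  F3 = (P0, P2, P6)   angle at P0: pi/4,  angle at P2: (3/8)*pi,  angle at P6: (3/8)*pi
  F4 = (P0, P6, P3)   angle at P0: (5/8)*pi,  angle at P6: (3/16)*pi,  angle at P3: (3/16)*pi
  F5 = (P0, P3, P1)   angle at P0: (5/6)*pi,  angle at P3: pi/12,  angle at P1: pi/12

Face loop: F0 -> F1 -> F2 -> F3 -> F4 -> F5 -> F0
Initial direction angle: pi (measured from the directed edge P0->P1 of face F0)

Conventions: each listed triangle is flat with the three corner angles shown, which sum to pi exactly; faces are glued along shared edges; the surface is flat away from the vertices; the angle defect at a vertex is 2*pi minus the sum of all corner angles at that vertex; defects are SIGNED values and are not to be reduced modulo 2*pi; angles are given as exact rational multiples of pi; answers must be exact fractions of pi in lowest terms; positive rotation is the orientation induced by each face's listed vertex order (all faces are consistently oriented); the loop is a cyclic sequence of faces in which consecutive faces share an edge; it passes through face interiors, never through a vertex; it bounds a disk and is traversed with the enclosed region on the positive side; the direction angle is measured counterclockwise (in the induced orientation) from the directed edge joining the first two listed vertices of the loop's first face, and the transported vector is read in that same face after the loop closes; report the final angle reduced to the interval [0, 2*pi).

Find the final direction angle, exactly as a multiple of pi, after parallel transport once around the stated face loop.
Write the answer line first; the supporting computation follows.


Answer: final direction angle = (15/8)*pi

enclosed vertex P0: corner angles sum to (25/8)*pi, defect = 2*pi - (25/8)*pi = (-9/8)*pi
holonomy = initial angle + sum of enclosed defects (mod 2*pi), positive in the induced orientation
final angle = pi - (9/8)*pi = (15/8)*pi (mod 2*pi)


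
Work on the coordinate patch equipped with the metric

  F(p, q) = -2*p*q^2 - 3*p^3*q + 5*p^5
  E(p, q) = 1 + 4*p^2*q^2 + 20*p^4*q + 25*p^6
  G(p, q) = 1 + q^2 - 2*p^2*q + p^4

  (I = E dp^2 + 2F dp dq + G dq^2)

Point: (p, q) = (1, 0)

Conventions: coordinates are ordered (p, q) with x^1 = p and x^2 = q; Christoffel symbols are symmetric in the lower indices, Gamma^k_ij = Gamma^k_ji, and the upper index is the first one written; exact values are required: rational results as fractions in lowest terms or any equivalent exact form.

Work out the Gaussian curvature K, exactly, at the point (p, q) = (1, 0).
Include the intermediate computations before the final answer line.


E = 26, F = 5, G = 2, EG - F^2 = 27 at the point
E_p = 150, E_q = 20, F_p = 25, F_q = -3, G_p = 4, G_q = -2
E_qq = 8, F_pq = -9, G_pp = 12
Compute both Brioschi determinants and normalise by (EG - F^2)^2.
M1 = [[-E_qq/2 + F_pq - G_pp/2, E_p/2, F_p - E_q/2], [F_q - G_p/2, E, F], [G_q/2, F, G]] = [[-19, 75, 15], [-5, 26, 5], [-1, 5, 2]]; det M1 = -123
M2 = [[0, E_q/2, G_p/2], [E_q/2, E, F], [G_p/2, F, G]] = [[0, 10, 2], [10, 26, 5], [2, 5, 2]]; det M2 = -104
det M1 - det M2 = -19; K = -19 / (27)^2 = -19/729

Answer: K = -19/729


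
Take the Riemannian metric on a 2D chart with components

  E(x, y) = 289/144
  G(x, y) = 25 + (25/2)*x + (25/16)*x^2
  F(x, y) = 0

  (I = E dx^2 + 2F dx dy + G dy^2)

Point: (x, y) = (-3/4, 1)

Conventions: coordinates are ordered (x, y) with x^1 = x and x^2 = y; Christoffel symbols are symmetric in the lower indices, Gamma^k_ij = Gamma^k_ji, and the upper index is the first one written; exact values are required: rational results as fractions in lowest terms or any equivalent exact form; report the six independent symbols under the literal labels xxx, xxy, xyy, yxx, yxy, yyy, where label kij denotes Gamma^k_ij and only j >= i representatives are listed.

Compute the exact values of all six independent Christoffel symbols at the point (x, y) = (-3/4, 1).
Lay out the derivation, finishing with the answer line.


E = 289/144, F = 0, G = 4225/256 at the point
E_x = 0, E_y = 0, F_x = 0, F_y = 0, G_x = 325/32, G_y = 0
EG - F^2 = 1221025/36864;  g^inv = (36864/1221025) * [[4225/256, 0], [0, 289/144]]
first-kind symbols [ij,l] = (1/2)(d_i g_jl + d_j g_il - d_l g_ij): [xx,x] = E_x/2 = 0, [xx,y] = F_x - E_y/2 = 0, [xy,x] = E_y/2 = 0, [xy,y] = G_x/2 = 325/64, [yy,x] = F_y - G_x/2 = -325/64, [yy,y] = G_y/2 = 0
Gamma^x_ij = (G*[ij,x] - F*[ij,y])/(EG - F^2), Gamma^y_ij = (E*[ij,y] - F*[ij,x])/(EG - F^2)

Answer: Gamma_xxx = 0, Gamma_xxy = 0, Gamma_xyy = -2925/1156, Gamma_yxx = 0, Gamma_yxy = 4/13, Gamma_yyy = 0


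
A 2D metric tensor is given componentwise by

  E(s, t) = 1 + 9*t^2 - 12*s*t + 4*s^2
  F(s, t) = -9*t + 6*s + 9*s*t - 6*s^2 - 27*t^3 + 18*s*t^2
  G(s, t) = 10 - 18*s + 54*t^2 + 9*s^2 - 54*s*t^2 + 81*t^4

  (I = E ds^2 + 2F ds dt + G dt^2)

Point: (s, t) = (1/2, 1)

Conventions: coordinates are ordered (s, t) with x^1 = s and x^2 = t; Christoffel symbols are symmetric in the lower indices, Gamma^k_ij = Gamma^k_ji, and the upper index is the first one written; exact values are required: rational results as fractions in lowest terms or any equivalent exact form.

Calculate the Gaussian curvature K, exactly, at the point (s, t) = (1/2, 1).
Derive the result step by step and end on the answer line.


E = 5, F = -21, G = 445/4, EG - F^2 = 461/4 at the point
E_s = -8, E_t = 12, F_s = 27, F_t = -135/2, G_s = -63, G_t = 378
E_tt = 18, F_st = 45, G_ss = 18
The intrinsic route: Brioschi's K = (det M1 - det M2)/(EG - F^2)^2.
M1 = [[-E_tt/2 + F_st - G_ss/2, E_s/2, F_s - E_t/2], [F_t - G_s/2, E, F], [G_t/2, F, G]] = [[27, -4, 21], [-36, 5, -21], [189, -21, 445/4]]; det M1 = -4005/4
M2 = [[0, E_t/2, G_s/2], [E_t/2, E, F], [G_s/2, F, G]] = [[0, 6, -63/2], [6, 5, -21], [-63/2, -21, 445/4]]; det M2 = -4113/4
det M1 - det M2 = 27; K = 27 / (461/4)^2 = 432/212521

Answer: K = 432/212521


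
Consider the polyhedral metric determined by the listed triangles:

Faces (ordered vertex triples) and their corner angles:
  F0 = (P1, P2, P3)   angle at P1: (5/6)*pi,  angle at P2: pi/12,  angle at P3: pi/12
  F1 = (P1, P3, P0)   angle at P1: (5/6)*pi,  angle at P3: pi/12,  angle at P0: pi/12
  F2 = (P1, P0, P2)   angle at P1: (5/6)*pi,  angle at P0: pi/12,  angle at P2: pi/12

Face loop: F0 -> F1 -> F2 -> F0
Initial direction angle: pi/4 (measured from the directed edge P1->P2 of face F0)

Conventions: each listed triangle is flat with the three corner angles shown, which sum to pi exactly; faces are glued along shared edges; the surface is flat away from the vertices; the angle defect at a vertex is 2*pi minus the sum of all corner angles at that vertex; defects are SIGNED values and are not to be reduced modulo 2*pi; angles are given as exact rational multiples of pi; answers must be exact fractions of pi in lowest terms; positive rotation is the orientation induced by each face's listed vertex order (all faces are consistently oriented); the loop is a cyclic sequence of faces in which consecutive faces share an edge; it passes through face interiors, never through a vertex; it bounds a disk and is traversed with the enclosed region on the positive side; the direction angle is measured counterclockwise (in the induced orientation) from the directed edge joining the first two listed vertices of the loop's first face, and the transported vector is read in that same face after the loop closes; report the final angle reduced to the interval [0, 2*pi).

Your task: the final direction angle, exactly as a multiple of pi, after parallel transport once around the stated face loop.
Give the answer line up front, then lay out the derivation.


Answer: final direction angle = (7/4)*pi

enclosed vertex P1: corner angles sum to (5/2)*pi, defect = 2*pi - (5/2)*pi = -pi/2
the rotation equals the total enclosed defect, so the final angle is initial + defects (mod 2*pi)
final angle = pi/4 - pi/2 = (7/4)*pi (mod 2*pi)


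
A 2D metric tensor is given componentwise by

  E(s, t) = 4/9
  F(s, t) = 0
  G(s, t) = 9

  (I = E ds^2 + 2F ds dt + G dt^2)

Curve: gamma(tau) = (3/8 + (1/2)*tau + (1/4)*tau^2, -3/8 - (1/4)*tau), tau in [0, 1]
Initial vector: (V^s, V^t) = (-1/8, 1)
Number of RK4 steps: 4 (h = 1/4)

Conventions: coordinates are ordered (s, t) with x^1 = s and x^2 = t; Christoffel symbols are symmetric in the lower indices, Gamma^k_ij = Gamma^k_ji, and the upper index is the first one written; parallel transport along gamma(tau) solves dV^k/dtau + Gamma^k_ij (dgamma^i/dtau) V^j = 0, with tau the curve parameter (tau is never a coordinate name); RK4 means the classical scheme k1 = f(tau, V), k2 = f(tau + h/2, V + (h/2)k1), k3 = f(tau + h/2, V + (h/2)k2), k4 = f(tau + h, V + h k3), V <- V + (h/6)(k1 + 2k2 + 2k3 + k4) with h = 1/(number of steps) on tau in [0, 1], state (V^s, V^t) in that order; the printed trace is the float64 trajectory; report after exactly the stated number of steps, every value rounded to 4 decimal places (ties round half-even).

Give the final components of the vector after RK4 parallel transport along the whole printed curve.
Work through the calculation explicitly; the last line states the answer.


gamma'(tau) = (1/2 + (1/2)*tau, -1/4); f(tau, V)^k = -Gamma^k_ij(gamma(tau)) gamma'^i(tau) V^j; h = 1/4; intermediate values shown to 6 dp
curve data and Christoffel symbols at the stage parameters:
  tau = 0.000000: gamma = (0.375000, -0.375000), gamma' = (0.500000, -0.250000); Gamma_sss = 0.000000, Gamma_sst = 0.000000, Gamma_stt = 0.000000, Gamma_tss = 0.000000, Gamma_tst = 0.000000, Gamma_ttt = 0.000000
  tau = 0.125000: gamma = (0.441406, -0.406250), gamma' = (0.562500, -0.250000); Gamma_sss = 0.000000, Gamma_sst = 0.000000, Gamma_stt = 0.000000, Gamma_tss = 0.000000, Gamma_tst = 0.000000, Gamma_ttt = 0.000000
  tau = 0.250000: gamma = (0.515625, -0.437500), gamma' = (0.625000, -0.250000); Gamma_sss = 0.000000, Gamma_sst = 0.000000, Gamma_stt = 0.000000, Gamma_tss = 0.000000, Gamma_tst = 0.000000, Gamma_ttt = 0.000000
  tau = 0.375000: gamma = (0.597656, -0.468750), gamma' = (0.687500, -0.250000); Gamma_sss = 0.000000, Gamma_sst = 0.000000, Gamma_stt = 0.000000, Gamma_tss = 0.000000, Gamma_tst = 0.000000, Gamma_ttt = 0.000000
  tau = 0.500000: gamma = (0.687500, -0.500000), gamma' = (0.750000, -0.250000); Gamma_sss = 0.000000, Gamma_sst = 0.000000, Gamma_stt = 0.000000, Gamma_tss = 0.000000, Gamma_tst = 0.000000, Gamma_ttt = 0.000000
  tau = 0.625000: gamma = (0.785156, -0.531250), gamma' = (0.812500, -0.250000); Gamma_sss = 0.000000, Gamma_sst = 0.000000, Gamma_stt = 0.000000, Gamma_tss = 0.000000, Gamma_tst = 0.000000, Gamma_ttt = 0.000000
  tau = 0.750000: gamma = (0.890625, -0.562500), gamma' = (0.875000, -0.250000); Gamma_sss = 0.000000, Gamma_sst = 0.000000, Gamma_stt = 0.000000, Gamma_tss = 0.000000, Gamma_tst = 0.000000, Gamma_ttt = 0.000000
  tau = 0.875000: gamma = (1.003906, -0.593750), gamma' = (0.937500, -0.250000); Gamma_sss = 0.000000, Gamma_sst = 0.000000, Gamma_stt = 0.000000, Gamma_tss = 0.000000, Gamma_tst = 0.000000, Gamma_ttt = 0.000000
  tau = 1.000000: gamma = (1.125000, -0.625000), gamma' = (1.000000, -0.250000); Gamma_sss = 0.000000, Gamma_sst = 0.000000, Gamma_stt = 0.000000, Gamma_tss = 0.000000, Gamma_tst = 0.000000, Gamma_ttt = 0.000000
step 0: V^s = -0.1250, V^t = 1.0000
step 1: k1 = (0.000000, 0.000000), k2 = (0.000000, 0.000000), k3 = (0.000000, 0.000000), k4 = (0.000000, 0.000000); V <- V + (h/6)(k1 + 2k2 + 2k3 + k4): V^s = -0.1250, V^t = 1.0000
step 2: k1 = (0.000000, 0.000000), k2 = (0.000000, 0.000000), k3 = (0.000000, 0.000000), k4 = (0.000000, 0.000000); V <- V + (h/6)(k1 + 2k2 + 2k3 + k4): V^s = -0.1250, V^t = 1.0000
step 3: k1 = (0.000000, 0.000000), k2 = (0.000000, 0.000000), k3 = (0.000000, 0.000000), k4 = (0.000000, 0.000000); V <- V + (h/6)(k1 + 2k2 + 2k3 + k4): V^s = -0.1250, V^t = 1.0000
step 4: k1 = (0.000000, 0.000000), k2 = (0.000000, 0.000000), k3 = (0.000000, 0.000000), k4 = (0.000000, 0.000000); V <- V + (h/6)(k1 + 2k2 + 2k3 + k4): V^s = -0.1250, V^t = 1.0000

Answer: V^s = -0.1250, V^t = 1.0000
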